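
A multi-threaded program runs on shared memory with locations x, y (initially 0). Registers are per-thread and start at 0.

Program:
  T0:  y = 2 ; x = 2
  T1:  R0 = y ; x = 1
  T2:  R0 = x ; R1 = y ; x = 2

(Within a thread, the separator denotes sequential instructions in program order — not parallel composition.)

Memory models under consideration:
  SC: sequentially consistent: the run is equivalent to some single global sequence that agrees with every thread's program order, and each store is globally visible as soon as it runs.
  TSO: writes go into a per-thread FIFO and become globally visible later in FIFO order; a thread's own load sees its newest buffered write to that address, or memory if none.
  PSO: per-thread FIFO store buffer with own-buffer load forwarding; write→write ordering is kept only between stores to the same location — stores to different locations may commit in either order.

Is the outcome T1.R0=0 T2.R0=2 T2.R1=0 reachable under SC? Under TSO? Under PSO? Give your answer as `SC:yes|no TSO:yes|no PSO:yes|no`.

outcome vector order: (T1.R0,T2.R0,T2.R1)
under SC → 0/0/0; 0/0/2; 0/1/0; 0/1/2; 0/2/2; 2/0/0; 2/0/2; 2/1/2; 2/2/2
under TSO → 0/0/0; 0/0/2; 0/1/0; 0/1/2; 0/2/2; 2/0/0; 2/0/2; 2/1/2; 2/2/2
under PSO → 0/0/0; 0/0/2; 0/1/0; 0/1/2; 0/2/0; 0/2/2; 2/0/0; 2/0/2; 2/1/2; 2/2/0; 2/2/2
target 0/2/0 ∈ {PSO}

SC:no TSO:no PSO:yes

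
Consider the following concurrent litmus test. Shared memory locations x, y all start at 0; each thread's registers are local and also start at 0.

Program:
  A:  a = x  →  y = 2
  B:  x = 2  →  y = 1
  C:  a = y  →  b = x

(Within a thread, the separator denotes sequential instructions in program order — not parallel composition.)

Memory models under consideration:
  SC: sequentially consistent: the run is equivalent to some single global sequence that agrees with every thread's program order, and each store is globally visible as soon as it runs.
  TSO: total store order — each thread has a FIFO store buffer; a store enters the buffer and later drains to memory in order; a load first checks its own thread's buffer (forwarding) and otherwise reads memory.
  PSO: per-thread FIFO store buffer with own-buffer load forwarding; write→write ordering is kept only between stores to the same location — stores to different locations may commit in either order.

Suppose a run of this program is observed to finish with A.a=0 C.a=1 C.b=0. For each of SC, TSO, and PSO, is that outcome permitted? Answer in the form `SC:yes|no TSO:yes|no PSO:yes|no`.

SC:no TSO:no PSO:yes

outcome vector order: (A.a,C.a,C.b)
SC: 9 outcomes — {(0,0,0), (0,0,2), (0,1,2), (0,2,0), (0,2,2), (2,0,0), (2,0,2), (2,1,2), (2,2,2)}
TSO: 9 outcomes — {(0,0,0), (0,0,2), (0,1,2), (0,2,0), (0,2,2), (2,0,0), (2,0,2), (2,1,2), (2,2,2)}
PSO: 11 outcomes — {(0,0,0), (0,0,2), (0,1,0), (0,1,2), (0,2,0), (0,2,2), (2,0,0), (2,0,2), (2,1,0), (2,1,2), (2,2,2)}
target (0,1,0) ∈ {PSO}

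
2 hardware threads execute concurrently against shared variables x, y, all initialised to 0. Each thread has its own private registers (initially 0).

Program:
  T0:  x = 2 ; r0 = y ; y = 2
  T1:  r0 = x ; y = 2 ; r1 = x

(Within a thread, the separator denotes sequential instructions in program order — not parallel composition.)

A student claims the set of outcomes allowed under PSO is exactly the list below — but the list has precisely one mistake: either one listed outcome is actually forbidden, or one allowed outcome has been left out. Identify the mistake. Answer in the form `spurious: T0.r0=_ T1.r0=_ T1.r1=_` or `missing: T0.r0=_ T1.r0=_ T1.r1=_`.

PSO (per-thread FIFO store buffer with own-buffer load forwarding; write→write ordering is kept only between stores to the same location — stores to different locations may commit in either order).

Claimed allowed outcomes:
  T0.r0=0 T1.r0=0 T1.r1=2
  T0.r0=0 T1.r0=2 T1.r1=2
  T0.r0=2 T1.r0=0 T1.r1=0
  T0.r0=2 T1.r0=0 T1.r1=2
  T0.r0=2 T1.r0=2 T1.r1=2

missing: T0.r0=0 T1.r0=0 T1.r1=0

outcome vector order: (T0.r0,T1.r0,T1.r1)
[PSO] allowed = {(0,0,0) (0,0,2) (0,2,2) (2,0,0) (2,0,2) (2,2,2)}
PSO∖claimed = {(0,0,0)}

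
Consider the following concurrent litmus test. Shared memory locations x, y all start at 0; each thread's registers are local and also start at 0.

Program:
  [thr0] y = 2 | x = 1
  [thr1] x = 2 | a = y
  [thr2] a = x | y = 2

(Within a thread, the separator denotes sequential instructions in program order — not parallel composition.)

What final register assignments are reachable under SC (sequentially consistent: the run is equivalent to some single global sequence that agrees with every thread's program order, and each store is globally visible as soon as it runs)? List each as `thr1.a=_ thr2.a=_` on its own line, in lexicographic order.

outcome vector order: (thr1.a,thr2.a)
|SC outcomes| = 6

thr1.a=0 thr2.a=0
thr1.a=0 thr2.a=1
thr1.a=0 thr2.a=2
thr1.a=2 thr2.a=0
thr1.a=2 thr2.a=1
thr1.a=2 thr2.a=2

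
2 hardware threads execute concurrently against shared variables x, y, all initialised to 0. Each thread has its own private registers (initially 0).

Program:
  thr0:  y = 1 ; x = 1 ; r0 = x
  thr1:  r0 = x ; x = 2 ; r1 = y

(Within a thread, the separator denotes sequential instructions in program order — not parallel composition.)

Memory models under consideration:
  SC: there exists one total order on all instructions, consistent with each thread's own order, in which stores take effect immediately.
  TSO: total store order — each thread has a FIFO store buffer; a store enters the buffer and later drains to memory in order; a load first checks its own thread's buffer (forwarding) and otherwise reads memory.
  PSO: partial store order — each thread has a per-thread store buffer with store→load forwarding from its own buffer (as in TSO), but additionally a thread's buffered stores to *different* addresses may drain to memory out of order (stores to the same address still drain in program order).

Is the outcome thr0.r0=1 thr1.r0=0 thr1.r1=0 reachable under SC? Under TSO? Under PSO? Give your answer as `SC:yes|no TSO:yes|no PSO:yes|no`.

outcome vector order: (thr0.r0,thr1.r0,thr1.r1)
SC: 5 outcomes — {<1 0 0>; <1 0 1>; <1 1 1>; <2 0 1>; <2 1 1>}
TSO: 6 outcomes — {<1 0 0>; <1 0 1>; <1 1 1>; <2 0 0>; <2 0 1>; <2 1 1>}
PSO: 8 outcomes — {<1 0 0>; <1 0 1>; <1 1 0>; <1 1 1>; <2 0 0>; <2 0 1>; <2 1 0>; <2 1 1>}
target <1 0 0> ∈ {SC,TSO,PSO}

SC:yes TSO:yes PSO:yes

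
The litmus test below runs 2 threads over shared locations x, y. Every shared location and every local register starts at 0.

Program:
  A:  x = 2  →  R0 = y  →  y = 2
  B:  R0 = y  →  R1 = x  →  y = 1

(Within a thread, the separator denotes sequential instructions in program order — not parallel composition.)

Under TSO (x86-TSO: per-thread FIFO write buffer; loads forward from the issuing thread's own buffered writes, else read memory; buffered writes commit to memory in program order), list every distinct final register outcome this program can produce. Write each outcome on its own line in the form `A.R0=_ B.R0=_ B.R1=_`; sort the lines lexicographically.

A.R0=0 B.R0=0 B.R1=0
A.R0=0 B.R0=0 B.R1=2
A.R0=0 B.R0=2 B.R1=2
A.R0=1 B.R0=0 B.R1=0
A.R0=1 B.R0=0 B.R1=2

outcome vector order: (A.R0,B.R0,B.R1)
|TSO outcomes| = 5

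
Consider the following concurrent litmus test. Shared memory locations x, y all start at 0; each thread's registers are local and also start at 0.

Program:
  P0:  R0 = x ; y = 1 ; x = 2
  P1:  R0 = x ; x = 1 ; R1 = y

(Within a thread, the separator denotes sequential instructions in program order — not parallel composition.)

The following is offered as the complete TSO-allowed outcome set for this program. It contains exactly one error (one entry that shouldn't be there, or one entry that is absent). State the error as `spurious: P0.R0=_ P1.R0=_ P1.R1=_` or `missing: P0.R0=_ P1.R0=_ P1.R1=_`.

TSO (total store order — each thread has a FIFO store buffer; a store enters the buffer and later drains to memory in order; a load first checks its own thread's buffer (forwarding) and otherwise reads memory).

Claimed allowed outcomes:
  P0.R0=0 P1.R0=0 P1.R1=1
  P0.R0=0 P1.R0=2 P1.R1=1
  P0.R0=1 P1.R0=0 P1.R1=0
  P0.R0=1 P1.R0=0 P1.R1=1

outcome vector order: (P0.R0,P1.R0,P1.R1)
[TSO] allowed = {(0,0,0), (0,0,1), (0,2,1), (1,0,0), (1,0,1)}
TSO∖claimed = {(0,0,0)}

missing: P0.R0=0 P1.R0=0 P1.R1=0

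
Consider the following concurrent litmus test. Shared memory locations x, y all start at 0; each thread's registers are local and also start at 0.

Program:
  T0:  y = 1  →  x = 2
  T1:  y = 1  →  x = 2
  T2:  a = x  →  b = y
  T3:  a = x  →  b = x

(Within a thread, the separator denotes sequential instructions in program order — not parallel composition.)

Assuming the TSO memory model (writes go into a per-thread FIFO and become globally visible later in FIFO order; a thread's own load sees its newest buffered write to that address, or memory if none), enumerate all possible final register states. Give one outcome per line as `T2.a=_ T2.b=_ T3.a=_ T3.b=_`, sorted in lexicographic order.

outcome vector order: (T2.a,T2.b,T3.a,T3.b)
|TSO outcomes| = 9

T2.a=0 T2.b=0 T3.a=0 T3.b=0
T2.a=0 T2.b=0 T3.a=0 T3.b=2
T2.a=0 T2.b=0 T3.a=2 T3.b=2
T2.a=0 T2.b=1 T3.a=0 T3.b=0
T2.a=0 T2.b=1 T3.a=0 T3.b=2
T2.a=0 T2.b=1 T3.a=2 T3.b=2
T2.a=2 T2.b=1 T3.a=0 T3.b=0
T2.a=2 T2.b=1 T3.a=0 T3.b=2
T2.a=2 T2.b=1 T3.a=2 T3.b=2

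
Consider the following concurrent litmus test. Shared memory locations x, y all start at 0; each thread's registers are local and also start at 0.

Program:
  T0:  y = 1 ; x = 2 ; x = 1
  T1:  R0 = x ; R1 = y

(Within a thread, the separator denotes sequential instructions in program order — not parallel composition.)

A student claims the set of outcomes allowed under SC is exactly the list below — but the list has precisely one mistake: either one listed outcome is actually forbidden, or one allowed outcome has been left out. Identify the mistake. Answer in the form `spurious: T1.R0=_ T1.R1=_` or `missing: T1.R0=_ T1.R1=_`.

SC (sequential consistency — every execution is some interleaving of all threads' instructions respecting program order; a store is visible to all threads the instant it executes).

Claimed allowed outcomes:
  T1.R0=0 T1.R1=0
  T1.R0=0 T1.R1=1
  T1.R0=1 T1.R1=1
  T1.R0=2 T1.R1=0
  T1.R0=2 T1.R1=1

spurious: T1.R0=2 T1.R1=0

outcome vector order: (T1.R0,T1.R1)
under SC → 00; 01; 11; 21
claimed∖SC = {20}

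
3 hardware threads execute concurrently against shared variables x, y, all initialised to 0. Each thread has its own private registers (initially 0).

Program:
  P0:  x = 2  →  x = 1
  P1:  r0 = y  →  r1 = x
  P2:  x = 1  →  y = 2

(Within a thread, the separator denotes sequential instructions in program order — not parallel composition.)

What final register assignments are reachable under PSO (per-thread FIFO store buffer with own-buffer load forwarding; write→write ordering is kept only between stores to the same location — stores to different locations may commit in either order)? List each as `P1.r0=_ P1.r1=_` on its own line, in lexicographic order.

outcome vector order: (P1.r0,P1.r1)
|PSO outcomes| = 6

P1.r0=0 P1.r1=0
P1.r0=0 P1.r1=1
P1.r0=0 P1.r1=2
P1.r0=2 P1.r1=0
P1.r0=2 P1.r1=1
P1.r0=2 P1.r1=2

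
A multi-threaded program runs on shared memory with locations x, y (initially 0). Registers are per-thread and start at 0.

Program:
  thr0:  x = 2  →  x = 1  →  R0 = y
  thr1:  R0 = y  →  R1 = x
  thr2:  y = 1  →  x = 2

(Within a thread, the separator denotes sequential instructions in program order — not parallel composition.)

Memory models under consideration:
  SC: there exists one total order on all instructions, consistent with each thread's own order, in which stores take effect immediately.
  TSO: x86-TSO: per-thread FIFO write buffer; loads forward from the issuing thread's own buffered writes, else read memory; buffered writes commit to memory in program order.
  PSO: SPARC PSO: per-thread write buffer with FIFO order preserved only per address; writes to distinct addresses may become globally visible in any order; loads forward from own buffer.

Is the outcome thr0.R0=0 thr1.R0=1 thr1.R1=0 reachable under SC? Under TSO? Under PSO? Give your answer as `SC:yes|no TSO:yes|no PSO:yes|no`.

outcome vector order: (thr0.R0,thr1.R0,thr1.R1)
[SC] allowed = {<0 0 0>; <0 0 1>; <0 0 2>; <0 1 1>; <0 1 2>; <1 0 0>; <1 0 1>; <1 0 2>; <1 1 0>; <1 1 1>; <1 1 2>}
[TSO] allowed = {<0 0 0>; <0 0 1>; <0 0 2>; <0 1 0>; <0 1 1>; <0 1 2>; <1 0 0>; <1 0 1>; <1 0 2>; <1 1 0>; <1 1 1>; <1 1 2>}
[PSO] allowed = {<0 0 0>; <0 0 1>; <0 0 2>; <0 1 0>; <0 1 1>; <0 1 2>; <1 0 0>; <1 0 1>; <1 0 2>; <1 1 0>; <1 1 1>; <1 1 2>}
target <0 1 0> ∈ {TSO,PSO}

SC:no TSO:yes PSO:yes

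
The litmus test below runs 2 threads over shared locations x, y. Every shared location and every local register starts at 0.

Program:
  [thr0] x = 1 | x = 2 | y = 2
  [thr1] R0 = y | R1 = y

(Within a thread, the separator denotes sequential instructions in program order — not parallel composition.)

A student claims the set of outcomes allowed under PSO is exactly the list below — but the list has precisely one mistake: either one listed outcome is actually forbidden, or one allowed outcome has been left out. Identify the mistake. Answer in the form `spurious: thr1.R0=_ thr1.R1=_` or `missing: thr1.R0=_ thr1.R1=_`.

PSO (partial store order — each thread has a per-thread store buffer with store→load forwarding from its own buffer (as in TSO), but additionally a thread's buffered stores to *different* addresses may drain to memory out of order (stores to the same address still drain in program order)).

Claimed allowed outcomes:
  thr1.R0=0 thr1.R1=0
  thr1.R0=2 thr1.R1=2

outcome vector order: (thr1.R0,thr1.R1)
under PSO → 00; 02; 22
PSO∖claimed = {02}

missing: thr1.R0=0 thr1.R1=2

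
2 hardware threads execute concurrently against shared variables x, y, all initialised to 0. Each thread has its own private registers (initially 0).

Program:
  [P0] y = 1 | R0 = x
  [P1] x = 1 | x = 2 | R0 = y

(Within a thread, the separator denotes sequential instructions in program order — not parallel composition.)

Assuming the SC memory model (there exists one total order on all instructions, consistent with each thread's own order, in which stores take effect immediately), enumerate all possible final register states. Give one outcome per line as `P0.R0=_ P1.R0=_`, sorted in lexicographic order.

P0.R0=0 P1.R0=1
P0.R0=1 P1.R0=1
P0.R0=2 P1.R0=0
P0.R0=2 P1.R0=1

outcome vector order: (P0.R0,P1.R0)
|SC outcomes| = 4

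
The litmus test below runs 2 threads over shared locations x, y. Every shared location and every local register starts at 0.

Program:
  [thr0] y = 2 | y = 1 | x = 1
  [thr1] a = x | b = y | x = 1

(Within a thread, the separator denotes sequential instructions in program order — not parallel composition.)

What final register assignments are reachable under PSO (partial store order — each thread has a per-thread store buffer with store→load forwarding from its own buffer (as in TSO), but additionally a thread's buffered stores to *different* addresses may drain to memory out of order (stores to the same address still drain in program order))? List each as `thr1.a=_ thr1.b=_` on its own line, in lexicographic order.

thr1.a=0 thr1.b=0
thr1.a=0 thr1.b=1
thr1.a=0 thr1.b=2
thr1.a=1 thr1.b=0
thr1.a=1 thr1.b=1
thr1.a=1 thr1.b=2

outcome vector order: (thr1.a,thr1.b)
|PSO outcomes| = 6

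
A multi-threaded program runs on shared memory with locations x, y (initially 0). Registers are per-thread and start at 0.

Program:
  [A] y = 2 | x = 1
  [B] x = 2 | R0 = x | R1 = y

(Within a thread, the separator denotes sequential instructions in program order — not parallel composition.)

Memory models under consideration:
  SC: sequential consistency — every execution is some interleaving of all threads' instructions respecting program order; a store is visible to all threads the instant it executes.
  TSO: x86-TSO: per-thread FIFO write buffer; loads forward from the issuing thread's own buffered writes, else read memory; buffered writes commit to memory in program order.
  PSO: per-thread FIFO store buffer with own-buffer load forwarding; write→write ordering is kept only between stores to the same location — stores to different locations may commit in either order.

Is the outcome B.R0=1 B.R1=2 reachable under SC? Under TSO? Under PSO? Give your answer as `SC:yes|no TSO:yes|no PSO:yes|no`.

outcome vector order: (B.R0,B.R1)
SC: 3 outcomes — {<1 2> <2 0> <2 2>}
TSO: 3 outcomes — {<1 2> <2 0> <2 2>}
PSO: 4 outcomes — {<1 0> <1 2> <2 0> <2 2>}
target <1 2> ∈ {SC,TSO,PSO}

SC:yes TSO:yes PSO:yes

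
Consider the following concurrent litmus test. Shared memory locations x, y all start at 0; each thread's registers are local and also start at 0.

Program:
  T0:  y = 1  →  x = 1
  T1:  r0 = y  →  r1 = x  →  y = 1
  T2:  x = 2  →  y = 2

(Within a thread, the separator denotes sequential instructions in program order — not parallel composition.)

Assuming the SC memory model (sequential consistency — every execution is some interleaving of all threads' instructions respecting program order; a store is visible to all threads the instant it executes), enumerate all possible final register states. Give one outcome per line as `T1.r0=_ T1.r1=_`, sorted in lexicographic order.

T1.r0=0 T1.r1=0
T1.r0=0 T1.r1=1
T1.r0=0 T1.r1=2
T1.r0=1 T1.r1=0
T1.r0=1 T1.r1=1
T1.r0=1 T1.r1=2
T1.r0=2 T1.r1=1
T1.r0=2 T1.r1=2

outcome vector order: (T1.r0,T1.r1)
|SC outcomes| = 8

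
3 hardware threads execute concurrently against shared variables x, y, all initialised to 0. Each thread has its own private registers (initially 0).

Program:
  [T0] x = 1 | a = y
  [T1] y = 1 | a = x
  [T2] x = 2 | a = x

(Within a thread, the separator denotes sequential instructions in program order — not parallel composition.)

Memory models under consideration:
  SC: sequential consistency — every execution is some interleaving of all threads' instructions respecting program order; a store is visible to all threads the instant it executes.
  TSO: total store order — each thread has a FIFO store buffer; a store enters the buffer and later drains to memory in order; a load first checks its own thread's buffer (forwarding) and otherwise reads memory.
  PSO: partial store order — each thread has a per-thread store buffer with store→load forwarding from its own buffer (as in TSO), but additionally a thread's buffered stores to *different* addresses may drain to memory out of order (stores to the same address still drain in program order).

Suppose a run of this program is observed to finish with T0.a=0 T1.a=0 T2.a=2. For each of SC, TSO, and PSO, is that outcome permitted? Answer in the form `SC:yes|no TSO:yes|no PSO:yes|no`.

outcome vector order: (T0.a,T1.a,T2.a)
SC (9): (0,1,1) (0,1,2) (0,2,2) (1,0,1) (1,0,2) (1,1,1) (1,1,2) (1,2,1) (1,2,2)
TSO (12): (0,0,1) (0,0,2) (0,1,1) (0,1,2) (0,2,1) (0,2,2) (1,0,1) (1,0,2) (1,1,1) (1,1,2) (1,2,1) (1,2,2)
PSO (12): (0,0,1) (0,0,2) (0,1,1) (0,1,2) (0,2,1) (0,2,2) (1,0,1) (1,0,2) (1,1,1) (1,1,2) (1,2,1) (1,2,2)
target (0,0,2) ∈ {TSO,PSO}

SC:no TSO:yes PSO:yes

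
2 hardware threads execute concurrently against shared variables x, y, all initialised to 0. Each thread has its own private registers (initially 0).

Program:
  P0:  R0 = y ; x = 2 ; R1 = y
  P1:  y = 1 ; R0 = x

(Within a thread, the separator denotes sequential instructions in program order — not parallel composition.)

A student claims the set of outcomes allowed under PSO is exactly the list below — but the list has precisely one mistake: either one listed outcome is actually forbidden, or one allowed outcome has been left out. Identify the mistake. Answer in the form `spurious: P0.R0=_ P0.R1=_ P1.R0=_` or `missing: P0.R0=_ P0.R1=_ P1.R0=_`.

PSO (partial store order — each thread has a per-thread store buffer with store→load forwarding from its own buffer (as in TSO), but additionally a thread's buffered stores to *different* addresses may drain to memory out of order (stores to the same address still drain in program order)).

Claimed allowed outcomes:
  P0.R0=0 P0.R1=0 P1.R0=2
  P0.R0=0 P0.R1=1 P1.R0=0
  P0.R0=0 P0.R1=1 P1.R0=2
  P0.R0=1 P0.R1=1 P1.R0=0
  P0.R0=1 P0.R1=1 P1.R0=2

missing: P0.R0=0 P0.R1=0 P1.R0=0

outcome vector order: (P0.R0,P0.R1,P1.R0)
[PSO] allowed = {<0 0 0> <0 0 2> <0 1 0> <0 1 2> <1 1 0> <1 1 2>}
PSO∖claimed = {<0 0 0>}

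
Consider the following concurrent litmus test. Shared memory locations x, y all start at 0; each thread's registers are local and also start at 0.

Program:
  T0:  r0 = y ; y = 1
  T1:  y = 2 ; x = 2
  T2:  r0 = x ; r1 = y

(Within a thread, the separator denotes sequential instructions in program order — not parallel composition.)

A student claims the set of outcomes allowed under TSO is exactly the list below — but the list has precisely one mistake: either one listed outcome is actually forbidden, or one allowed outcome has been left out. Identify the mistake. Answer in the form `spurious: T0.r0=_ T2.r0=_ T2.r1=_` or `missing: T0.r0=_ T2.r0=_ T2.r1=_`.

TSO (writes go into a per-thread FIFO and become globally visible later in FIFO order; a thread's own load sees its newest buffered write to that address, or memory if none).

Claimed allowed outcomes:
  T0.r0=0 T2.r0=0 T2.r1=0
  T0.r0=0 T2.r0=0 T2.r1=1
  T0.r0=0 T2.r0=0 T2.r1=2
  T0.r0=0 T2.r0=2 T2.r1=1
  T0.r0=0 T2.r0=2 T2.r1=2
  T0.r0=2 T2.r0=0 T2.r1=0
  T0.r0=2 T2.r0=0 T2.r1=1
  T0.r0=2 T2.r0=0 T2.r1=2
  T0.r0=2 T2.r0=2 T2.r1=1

missing: T0.r0=2 T2.r0=2 T2.r1=2

outcome vector order: (T0.r0,T2.r0,T2.r1)
under TSO → 0/0/0; 0/0/1; 0/0/2; 0/2/1; 0/2/2; 2/0/0; 2/0/1; 2/0/2; 2/2/1; 2/2/2
TSO∖claimed = {2/2/2}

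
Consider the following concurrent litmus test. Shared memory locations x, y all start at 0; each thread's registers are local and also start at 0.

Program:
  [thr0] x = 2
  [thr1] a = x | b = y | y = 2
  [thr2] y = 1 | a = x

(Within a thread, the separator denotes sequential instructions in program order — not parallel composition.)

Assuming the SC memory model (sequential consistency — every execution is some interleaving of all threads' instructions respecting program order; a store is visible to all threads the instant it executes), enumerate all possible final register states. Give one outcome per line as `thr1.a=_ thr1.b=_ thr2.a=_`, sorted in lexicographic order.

thr1.a=0 thr1.b=0 thr2.a=0
thr1.a=0 thr1.b=0 thr2.a=2
thr1.a=0 thr1.b=1 thr2.a=0
thr1.a=0 thr1.b=1 thr2.a=2
thr1.a=2 thr1.b=0 thr2.a=2
thr1.a=2 thr1.b=1 thr2.a=0
thr1.a=2 thr1.b=1 thr2.a=2

outcome vector order: (thr1.a,thr1.b,thr2.a)
|SC outcomes| = 7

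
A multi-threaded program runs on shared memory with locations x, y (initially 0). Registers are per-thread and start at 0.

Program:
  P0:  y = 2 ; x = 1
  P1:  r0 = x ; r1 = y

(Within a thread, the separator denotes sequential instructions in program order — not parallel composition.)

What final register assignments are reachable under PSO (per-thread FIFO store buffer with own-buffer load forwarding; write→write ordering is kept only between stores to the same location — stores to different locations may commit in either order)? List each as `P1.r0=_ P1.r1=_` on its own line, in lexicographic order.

outcome vector order: (P1.r0,P1.r1)
|PSO outcomes| = 4

P1.r0=0 P1.r1=0
P1.r0=0 P1.r1=2
P1.r0=1 P1.r1=0
P1.r0=1 P1.r1=2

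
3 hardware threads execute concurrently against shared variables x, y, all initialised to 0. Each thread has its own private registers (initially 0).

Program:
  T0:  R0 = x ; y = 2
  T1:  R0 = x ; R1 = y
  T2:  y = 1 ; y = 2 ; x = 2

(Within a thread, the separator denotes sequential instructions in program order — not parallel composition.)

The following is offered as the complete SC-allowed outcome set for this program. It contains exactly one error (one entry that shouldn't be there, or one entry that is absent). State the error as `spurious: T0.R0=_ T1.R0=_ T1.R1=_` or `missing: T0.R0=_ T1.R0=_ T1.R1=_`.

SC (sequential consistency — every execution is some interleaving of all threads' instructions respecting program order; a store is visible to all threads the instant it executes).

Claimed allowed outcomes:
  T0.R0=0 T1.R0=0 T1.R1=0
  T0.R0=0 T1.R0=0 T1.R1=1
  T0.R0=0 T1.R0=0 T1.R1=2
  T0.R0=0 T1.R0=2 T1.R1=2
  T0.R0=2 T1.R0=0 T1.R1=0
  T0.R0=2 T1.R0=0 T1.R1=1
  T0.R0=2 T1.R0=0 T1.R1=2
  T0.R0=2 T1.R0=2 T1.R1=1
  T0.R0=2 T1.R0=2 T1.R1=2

outcome vector order: (T0.R0,T1.R0,T1.R1)
[SC] allowed = {0/0/0, 0/0/1, 0/0/2, 0/2/2, 2/0/0, 2/0/1, 2/0/2, 2/2/2}
claimed∖SC = {2/2/1}

spurious: T0.R0=2 T1.R0=2 T1.R1=1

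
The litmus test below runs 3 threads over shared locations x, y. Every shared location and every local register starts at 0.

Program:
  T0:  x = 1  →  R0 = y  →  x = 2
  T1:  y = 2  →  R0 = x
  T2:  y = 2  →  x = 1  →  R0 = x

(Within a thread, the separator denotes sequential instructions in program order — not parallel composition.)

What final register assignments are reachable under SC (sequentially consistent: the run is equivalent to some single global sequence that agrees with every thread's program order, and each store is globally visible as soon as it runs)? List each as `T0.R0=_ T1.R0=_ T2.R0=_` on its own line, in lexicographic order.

T0.R0=0 T1.R0=1 T2.R0=1
T0.R0=0 T1.R0=1 T2.R0=2
T0.R0=0 T1.R0=2 T2.R0=1
T0.R0=0 T1.R0=2 T2.R0=2
T0.R0=2 T1.R0=0 T2.R0=1
T0.R0=2 T1.R0=0 T2.R0=2
T0.R0=2 T1.R0=1 T2.R0=1
T0.R0=2 T1.R0=1 T2.R0=2
T0.R0=2 T1.R0=2 T2.R0=1
T0.R0=2 T1.R0=2 T2.R0=2

outcome vector order: (T0.R0,T1.R0,T2.R0)
|SC outcomes| = 10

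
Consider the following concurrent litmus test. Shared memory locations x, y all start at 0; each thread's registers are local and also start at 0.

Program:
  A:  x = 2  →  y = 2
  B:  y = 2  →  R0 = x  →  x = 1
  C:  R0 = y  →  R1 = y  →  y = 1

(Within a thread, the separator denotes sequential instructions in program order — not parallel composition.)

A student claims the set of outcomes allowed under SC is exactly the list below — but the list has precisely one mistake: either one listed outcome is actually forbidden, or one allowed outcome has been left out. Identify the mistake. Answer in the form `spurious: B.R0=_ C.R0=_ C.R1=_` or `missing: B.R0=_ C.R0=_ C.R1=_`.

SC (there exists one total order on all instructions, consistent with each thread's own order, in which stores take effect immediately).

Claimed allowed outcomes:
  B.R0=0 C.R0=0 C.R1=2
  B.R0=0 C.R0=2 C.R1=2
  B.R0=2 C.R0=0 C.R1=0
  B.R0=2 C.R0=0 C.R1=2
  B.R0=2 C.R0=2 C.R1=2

outcome vector order: (B.R0,C.R0,C.R1)
SC: 6 outcomes — {<0 0 0> <0 0 2> <0 2 2> <2 0 0> <2 0 2> <2 2 2>}
SC∖claimed = {<0 0 0>}

missing: B.R0=0 C.R0=0 C.R1=0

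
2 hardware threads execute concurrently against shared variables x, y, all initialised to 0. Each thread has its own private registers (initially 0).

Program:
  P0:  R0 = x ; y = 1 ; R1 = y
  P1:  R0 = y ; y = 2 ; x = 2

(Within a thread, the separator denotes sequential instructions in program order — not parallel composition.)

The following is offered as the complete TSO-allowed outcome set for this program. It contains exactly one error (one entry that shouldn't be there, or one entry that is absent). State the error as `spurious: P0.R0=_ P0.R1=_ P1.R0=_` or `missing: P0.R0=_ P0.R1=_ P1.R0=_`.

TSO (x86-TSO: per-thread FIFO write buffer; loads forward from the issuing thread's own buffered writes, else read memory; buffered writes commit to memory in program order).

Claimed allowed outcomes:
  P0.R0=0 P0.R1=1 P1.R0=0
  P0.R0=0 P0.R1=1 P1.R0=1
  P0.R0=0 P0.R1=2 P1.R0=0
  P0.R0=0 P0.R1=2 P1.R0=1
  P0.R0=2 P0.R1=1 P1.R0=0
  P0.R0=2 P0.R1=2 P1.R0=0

outcome vector order: (P0.R0,P0.R1,P1.R0)
[TSO] allowed = {010; 011; 020; 021; 210}
claimed∖TSO = {220}

spurious: P0.R0=2 P0.R1=2 P1.R0=0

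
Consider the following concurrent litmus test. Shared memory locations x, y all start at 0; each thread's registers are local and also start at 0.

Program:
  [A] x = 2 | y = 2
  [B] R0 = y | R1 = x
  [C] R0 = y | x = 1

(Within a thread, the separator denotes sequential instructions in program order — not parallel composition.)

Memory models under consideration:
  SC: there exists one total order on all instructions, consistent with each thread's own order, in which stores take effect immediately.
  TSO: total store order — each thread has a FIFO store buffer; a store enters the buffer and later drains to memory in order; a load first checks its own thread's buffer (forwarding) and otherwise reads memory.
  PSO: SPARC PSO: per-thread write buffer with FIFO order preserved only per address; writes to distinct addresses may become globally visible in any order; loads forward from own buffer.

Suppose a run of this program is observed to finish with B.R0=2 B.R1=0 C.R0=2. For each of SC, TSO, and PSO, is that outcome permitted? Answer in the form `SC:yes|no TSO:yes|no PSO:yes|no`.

outcome vector order: (B.R0,B.R1,C.R0)
SC: 10 outcomes — {0/0/0; 0/0/2; 0/1/0; 0/1/2; 0/2/0; 0/2/2; 2/1/0; 2/1/2; 2/2/0; 2/2/2}
TSO: 10 outcomes — {0/0/0; 0/0/2; 0/1/0; 0/1/2; 0/2/0; 0/2/2; 2/1/0; 2/1/2; 2/2/0; 2/2/2}
PSO: 12 outcomes — {0/0/0; 0/0/2; 0/1/0; 0/1/2; 0/2/0; 0/2/2; 2/0/0; 2/0/2; 2/1/0; 2/1/2; 2/2/0; 2/2/2}
target 2/0/2 ∈ {PSO}

SC:no TSO:no PSO:yes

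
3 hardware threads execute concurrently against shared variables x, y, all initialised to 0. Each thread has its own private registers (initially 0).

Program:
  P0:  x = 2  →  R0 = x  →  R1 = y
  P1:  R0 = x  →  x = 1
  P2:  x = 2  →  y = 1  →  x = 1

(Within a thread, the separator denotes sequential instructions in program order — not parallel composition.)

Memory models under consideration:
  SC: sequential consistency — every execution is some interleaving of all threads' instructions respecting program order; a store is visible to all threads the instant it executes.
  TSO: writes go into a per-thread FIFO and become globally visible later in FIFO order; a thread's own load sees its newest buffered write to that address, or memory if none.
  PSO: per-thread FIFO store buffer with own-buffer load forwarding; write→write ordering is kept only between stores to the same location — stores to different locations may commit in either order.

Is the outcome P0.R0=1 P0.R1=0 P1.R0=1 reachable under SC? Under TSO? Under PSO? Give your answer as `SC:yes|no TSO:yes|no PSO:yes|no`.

SC:no TSO:no PSO:yes

outcome vector order: (P0.R0,P0.R1,P1.R0)
under SC → (1,0,0); (1,0,2); (1,1,0); (1,1,1); (1,1,2); (2,0,0); (2,0,1); (2,0,2); (2,1,0); (2,1,1); (2,1,2)
under TSO → (1,0,0); (1,0,2); (1,1,0); (1,1,1); (1,1,2); (2,0,0); (2,0,1); (2,0,2); (2,1,0); (2,1,1); (2,1,2)
under PSO → (1,0,0); (1,0,1); (1,0,2); (1,1,0); (1,1,1); (1,1,2); (2,0,0); (2,0,1); (2,0,2); (2,1,0); (2,1,1); (2,1,2)
target (1,0,1) ∈ {PSO}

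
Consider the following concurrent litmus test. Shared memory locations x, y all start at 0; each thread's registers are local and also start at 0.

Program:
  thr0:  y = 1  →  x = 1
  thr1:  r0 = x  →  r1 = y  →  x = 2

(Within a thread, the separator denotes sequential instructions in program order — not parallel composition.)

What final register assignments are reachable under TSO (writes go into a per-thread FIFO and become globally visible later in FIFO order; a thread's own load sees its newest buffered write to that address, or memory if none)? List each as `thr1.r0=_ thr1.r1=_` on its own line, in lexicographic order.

thr1.r0=0 thr1.r1=0
thr1.r0=0 thr1.r1=1
thr1.r0=1 thr1.r1=1

outcome vector order: (thr1.r0,thr1.r1)
|TSO outcomes| = 3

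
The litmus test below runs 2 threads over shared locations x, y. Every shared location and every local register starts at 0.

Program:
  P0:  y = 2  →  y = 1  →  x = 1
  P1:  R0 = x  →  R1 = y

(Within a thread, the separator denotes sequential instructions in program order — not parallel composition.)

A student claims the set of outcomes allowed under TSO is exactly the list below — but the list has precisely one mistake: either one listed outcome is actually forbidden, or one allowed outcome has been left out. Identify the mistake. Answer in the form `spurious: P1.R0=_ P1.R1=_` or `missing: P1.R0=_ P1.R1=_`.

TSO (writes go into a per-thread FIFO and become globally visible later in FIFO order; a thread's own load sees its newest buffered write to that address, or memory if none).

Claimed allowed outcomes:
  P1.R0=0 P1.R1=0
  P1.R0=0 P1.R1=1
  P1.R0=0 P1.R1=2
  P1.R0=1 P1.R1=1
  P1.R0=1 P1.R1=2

spurious: P1.R0=1 P1.R1=2

outcome vector order: (P1.R0,P1.R1)
[TSO] allowed = {(0,0) (0,1) (0,2) (1,1)}
claimed∖TSO = {(1,2)}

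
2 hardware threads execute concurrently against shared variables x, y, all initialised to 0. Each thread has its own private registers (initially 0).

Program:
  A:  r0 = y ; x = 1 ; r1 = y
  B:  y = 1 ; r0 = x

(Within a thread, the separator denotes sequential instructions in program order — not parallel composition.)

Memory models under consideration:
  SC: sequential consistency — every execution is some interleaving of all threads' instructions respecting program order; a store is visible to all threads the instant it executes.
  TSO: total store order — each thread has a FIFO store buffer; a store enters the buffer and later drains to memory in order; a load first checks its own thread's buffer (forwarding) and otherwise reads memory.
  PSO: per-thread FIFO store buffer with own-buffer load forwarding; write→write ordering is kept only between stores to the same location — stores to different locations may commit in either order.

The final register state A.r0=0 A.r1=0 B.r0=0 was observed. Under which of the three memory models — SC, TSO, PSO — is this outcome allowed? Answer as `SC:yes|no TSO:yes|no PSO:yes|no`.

SC:no TSO:yes PSO:yes

outcome vector order: (A.r0,A.r1,B.r0)
under SC → <0 0 1>; <0 1 0>; <0 1 1>; <1 1 0>; <1 1 1>
under TSO → <0 0 0>; <0 0 1>; <0 1 0>; <0 1 1>; <1 1 0>; <1 1 1>
under PSO → <0 0 0>; <0 0 1>; <0 1 0>; <0 1 1>; <1 1 0>; <1 1 1>
target <0 0 0> ∈ {TSO,PSO}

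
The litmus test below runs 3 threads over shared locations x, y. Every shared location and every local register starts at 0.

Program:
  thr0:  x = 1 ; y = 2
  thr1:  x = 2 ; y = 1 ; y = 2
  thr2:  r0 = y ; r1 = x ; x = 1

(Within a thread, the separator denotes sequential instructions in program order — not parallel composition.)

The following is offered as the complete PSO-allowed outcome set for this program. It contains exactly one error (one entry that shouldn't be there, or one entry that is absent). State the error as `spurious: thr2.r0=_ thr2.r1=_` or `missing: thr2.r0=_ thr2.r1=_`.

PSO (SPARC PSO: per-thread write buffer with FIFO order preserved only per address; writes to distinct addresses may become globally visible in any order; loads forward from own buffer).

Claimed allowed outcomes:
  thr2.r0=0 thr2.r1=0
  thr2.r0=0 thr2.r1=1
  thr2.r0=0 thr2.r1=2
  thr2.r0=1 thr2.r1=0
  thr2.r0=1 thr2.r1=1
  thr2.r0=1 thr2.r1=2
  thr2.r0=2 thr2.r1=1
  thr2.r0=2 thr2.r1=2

missing: thr2.r0=2 thr2.r1=0

outcome vector order: (thr2.r0,thr2.r1)
PSO: 9 outcomes — {00; 01; 02; 10; 11; 12; 20; 21; 22}
PSO∖claimed = {20}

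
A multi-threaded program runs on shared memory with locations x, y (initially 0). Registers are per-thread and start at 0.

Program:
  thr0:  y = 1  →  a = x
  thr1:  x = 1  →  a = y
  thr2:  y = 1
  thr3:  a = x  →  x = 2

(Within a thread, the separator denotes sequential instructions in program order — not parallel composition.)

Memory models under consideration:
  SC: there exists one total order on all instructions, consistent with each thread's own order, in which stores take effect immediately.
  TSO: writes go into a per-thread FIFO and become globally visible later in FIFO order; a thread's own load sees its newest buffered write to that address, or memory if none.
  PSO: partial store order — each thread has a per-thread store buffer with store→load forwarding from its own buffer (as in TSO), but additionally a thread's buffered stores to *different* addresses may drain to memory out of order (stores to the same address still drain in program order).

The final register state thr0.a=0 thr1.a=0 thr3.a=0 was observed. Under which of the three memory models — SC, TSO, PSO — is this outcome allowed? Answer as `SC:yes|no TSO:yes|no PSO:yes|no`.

outcome vector order: (thr0.a,thr1.a,thr3.a)
[SC] allowed = {(0,1,0) (0,1,1) (1,0,0) (1,0,1) (1,1,0) (1,1,1) (2,0,0) (2,0,1) (2,1,0) (2,1,1)}
[TSO] allowed = {(0,0,0) (0,0,1) (0,1,0) (0,1,1) (1,0,0) (1,0,1) (1,1,0) (1,1,1) (2,0,0) (2,0,1) (2,1,0) (2,1,1)}
[PSO] allowed = {(0,0,0) (0,0,1) (0,1,0) (0,1,1) (1,0,0) (1,0,1) (1,1,0) (1,1,1) (2,0,0) (2,0,1) (2,1,0) (2,1,1)}
target (0,0,0) ∈ {TSO,PSO}

SC:no TSO:yes PSO:yes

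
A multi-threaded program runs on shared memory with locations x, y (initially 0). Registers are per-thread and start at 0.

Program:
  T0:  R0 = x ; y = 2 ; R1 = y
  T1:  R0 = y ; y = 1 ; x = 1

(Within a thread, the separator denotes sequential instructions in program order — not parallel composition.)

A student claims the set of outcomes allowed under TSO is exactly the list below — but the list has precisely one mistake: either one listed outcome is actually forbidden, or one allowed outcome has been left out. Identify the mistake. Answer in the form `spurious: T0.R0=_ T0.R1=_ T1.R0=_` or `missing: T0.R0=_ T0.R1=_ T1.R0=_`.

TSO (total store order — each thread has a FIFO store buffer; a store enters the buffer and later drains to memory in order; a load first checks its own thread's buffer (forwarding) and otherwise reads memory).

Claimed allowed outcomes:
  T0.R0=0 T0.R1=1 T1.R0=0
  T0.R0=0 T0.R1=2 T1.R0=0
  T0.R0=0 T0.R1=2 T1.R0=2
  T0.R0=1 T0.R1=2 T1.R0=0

outcome vector order: (T0.R0,T0.R1,T1.R0)
TSO: 5 outcomes — {0/1/0 0/1/2 0/2/0 0/2/2 1/2/0}
TSO∖claimed = {0/1/2}

missing: T0.R0=0 T0.R1=1 T1.R0=2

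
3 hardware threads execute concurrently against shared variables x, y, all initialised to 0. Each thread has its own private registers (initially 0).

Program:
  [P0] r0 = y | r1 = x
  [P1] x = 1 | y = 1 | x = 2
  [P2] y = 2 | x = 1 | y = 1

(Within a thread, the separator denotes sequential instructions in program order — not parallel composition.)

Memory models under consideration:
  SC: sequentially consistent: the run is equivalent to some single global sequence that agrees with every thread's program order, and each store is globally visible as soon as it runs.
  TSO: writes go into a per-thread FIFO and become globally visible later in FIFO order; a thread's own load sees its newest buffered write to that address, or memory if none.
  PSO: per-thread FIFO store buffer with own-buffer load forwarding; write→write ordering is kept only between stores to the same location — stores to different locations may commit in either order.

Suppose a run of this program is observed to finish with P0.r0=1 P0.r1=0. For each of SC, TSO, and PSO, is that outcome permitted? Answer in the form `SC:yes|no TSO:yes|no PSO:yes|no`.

outcome vector order: (P0.r0,P0.r1)
SC: 8 outcomes — {00, 01, 02, 11, 12, 20, 21, 22}
TSO: 8 outcomes — {00, 01, 02, 11, 12, 20, 21, 22}
PSO: 9 outcomes — {00, 01, 02, 10, 11, 12, 20, 21, 22}
target 10 ∈ {PSO}

SC:no TSO:no PSO:yes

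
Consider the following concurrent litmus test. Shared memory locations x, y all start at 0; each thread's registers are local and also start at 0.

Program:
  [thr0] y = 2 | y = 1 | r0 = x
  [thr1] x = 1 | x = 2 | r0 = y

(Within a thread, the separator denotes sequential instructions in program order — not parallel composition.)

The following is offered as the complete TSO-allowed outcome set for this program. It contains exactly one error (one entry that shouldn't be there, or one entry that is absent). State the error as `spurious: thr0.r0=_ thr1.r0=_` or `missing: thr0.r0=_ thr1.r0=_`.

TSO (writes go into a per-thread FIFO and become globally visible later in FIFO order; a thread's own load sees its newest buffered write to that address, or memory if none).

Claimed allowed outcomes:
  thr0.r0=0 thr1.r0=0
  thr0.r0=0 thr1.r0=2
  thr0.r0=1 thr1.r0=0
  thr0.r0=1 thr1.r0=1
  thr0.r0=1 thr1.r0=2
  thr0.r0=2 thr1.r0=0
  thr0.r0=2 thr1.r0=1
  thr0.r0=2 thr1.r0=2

outcome vector order: (thr0.r0,thr1.r0)
[TSO] allowed = {(0,0); (0,1); (0,2); (1,0); (1,1); (1,2); (2,0); (2,1); (2,2)}
TSO∖claimed = {(0,1)}

missing: thr0.r0=0 thr1.r0=1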